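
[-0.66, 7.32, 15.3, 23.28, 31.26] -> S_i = -0.66 + 7.98*i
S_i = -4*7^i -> [-4, -28, -196, -1372, -9604]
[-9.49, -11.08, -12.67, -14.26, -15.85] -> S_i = -9.49 + -1.59*i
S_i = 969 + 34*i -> [969, 1003, 1037, 1071, 1105]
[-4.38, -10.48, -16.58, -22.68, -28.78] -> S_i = -4.38 + -6.10*i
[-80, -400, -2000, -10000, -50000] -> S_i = -80*5^i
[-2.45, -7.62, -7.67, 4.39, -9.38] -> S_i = Random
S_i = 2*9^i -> [2, 18, 162, 1458, 13122]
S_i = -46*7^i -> [-46, -322, -2254, -15778, -110446]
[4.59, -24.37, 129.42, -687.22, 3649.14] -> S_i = 4.59*(-5.31)^i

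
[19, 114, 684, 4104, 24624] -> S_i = 19*6^i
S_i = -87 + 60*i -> [-87, -27, 33, 93, 153]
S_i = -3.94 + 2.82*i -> [-3.94, -1.12, 1.7, 4.52, 7.34]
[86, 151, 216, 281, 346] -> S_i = 86 + 65*i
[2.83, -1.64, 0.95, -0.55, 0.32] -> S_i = 2.83*(-0.58)^i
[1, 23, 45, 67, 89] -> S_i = 1 + 22*i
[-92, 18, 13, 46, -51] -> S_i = Random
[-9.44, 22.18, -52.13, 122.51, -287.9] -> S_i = -9.44*(-2.35)^i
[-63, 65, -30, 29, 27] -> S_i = Random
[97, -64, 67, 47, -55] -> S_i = Random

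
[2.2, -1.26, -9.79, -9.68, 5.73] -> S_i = Random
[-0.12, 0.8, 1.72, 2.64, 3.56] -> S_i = -0.12 + 0.92*i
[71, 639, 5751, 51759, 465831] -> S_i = 71*9^i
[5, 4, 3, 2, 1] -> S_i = 5 + -1*i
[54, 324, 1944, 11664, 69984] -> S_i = 54*6^i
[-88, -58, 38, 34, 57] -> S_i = Random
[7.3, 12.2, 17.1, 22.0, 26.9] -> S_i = 7.30 + 4.90*i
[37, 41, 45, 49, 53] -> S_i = 37 + 4*i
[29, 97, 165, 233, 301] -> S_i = 29 + 68*i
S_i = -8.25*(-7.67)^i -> [-8.25, 63.28, -485.34, 3722.55, -28551.93]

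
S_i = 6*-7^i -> [6, -42, 294, -2058, 14406]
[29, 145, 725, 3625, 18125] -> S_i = 29*5^i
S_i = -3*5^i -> [-3, -15, -75, -375, -1875]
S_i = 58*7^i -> [58, 406, 2842, 19894, 139258]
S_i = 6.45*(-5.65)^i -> [6.45, -36.44, 205.9, -1163.34, 6572.85]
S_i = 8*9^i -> [8, 72, 648, 5832, 52488]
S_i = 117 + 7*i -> [117, 124, 131, 138, 145]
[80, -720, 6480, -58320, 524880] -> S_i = 80*-9^i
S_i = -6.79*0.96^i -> [-6.79, -6.52, -6.26, -6.01, -5.77]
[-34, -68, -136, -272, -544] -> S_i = -34*2^i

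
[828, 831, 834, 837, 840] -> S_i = 828 + 3*i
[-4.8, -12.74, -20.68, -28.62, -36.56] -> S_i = -4.80 + -7.94*i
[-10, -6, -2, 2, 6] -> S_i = -10 + 4*i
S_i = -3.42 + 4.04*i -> [-3.42, 0.62, 4.66, 8.7, 12.74]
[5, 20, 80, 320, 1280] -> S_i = 5*4^i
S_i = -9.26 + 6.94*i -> [-9.26, -2.32, 4.62, 11.56, 18.5]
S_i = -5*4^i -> [-5, -20, -80, -320, -1280]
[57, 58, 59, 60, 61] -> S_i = 57 + 1*i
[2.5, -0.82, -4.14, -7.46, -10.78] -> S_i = 2.50 + -3.32*i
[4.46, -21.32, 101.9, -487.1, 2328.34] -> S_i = 4.46*(-4.78)^i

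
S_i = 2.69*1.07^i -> [2.69, 2.88, 3.08, 3.3, 3.53]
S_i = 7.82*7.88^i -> [7.82, 61.62, 485.58, 3826.36, 30151.69]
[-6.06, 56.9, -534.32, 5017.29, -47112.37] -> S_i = -6.06*(-9.39)^i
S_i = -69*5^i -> [-69, -345, -1725, -8625, -43125]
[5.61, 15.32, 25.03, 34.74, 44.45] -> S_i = 5.61 + 9.71*i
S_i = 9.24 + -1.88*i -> [9.24, 7.36, 5.48, 3.6, 1.72]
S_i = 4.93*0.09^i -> [4.93, 0.44, 0.04, 0.0, 0.0]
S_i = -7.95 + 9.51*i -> [-7.95, 1.56, 11.07, 20.58, 30.09]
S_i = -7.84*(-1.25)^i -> [-7.84, 9.8, -12.25, 15.31, -19.14]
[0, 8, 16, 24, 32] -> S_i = 0 + 8*i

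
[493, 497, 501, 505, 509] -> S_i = 493 + 4*i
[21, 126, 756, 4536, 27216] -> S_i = 21*6^i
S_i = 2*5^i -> [2, 10, 50, 250, 1250]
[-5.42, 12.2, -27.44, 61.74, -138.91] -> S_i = -5.42*(-2.25)^i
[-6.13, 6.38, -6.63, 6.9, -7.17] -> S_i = -6.13*(-1.04)^i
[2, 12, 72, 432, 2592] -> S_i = 2*6^i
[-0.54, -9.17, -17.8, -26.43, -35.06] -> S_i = -0.54 + -8.63*i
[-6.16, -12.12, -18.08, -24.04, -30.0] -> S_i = -6.16 + -5.96*i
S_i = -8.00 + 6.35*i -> [-8.0, -1.65, 4.7, 11.05, 17.4]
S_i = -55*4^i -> [-55, -220, -880, -3520, -14080]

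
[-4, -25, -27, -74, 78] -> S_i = Random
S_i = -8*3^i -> [-8, -24, -72, -216, -648]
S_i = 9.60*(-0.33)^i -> [9.6, -3.17, 1.05, -0.34, 0.11]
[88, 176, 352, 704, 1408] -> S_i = 88*2^i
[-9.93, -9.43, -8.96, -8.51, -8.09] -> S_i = -9.93*0.95^i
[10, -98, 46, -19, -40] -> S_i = Random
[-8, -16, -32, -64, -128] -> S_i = -8*2^i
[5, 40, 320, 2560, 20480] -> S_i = 5*8^i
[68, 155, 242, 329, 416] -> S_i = 68 + 87*i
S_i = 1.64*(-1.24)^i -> [1.64, -2.03, 2.52, -3.13, 3.88]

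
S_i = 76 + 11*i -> [76, 87, 98, 109, 120]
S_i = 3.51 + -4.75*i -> [3.51, -1.24, -5.99, -10.74, -15.49]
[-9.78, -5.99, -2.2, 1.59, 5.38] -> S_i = -9.78 + 3.79*i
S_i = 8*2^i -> [8, 16, 32, 64, 128]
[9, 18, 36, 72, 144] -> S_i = 9*2^i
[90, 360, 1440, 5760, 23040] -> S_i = 90*4^i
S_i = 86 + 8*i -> [86, 94, 102, 110, 118]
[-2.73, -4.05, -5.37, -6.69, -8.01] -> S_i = -2.73 + -1.32*i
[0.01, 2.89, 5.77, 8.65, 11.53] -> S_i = 0.01 + 2.88*i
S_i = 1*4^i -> [1, 4, 16, 64, 256]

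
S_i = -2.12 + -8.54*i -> [-2.12, -10.66, -19.2, -27.74, -36.28]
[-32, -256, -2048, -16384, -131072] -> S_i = -32*8^i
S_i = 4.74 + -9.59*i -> [4.74, -4.85, -14.44, -24.03, -33.62]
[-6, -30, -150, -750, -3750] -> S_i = -6*5^i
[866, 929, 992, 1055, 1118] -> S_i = 866 + 63*i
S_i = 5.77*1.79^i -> [5.77, 10.33, 18.49, 33.09, 59.24]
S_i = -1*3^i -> [-1, -3, -9, -27, -81]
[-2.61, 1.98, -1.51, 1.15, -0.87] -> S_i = -2.61*(-0.76)^i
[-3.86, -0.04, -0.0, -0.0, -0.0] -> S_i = -3.86*0.01^i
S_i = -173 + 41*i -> [-173, -132, -91, -50, -9]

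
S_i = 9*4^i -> [9, 36, 144, 576, 2304]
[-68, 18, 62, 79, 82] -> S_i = Random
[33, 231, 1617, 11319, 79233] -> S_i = 33*7^i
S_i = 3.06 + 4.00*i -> [3.06, 7.06, 11.06, 15.06, 19.06]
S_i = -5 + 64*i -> [-5, 59, 123, 187, 251]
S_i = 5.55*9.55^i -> [5.55, 53.0, 506.17, 4833.96, 46164.32]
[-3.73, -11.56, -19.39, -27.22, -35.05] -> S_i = -3.73 + -7.83*i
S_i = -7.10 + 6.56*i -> [-7.1, -0.54, 6.02, 12.58, 19.14]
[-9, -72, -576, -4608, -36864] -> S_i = -9*8^i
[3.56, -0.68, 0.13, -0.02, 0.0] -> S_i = 3.56*(-0.19)^i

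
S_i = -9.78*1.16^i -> [-9.78, -11.34, -13.16, -15.27, -17.71]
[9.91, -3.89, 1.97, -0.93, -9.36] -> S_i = Random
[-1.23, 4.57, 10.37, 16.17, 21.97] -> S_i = -1.23 + 5.80*i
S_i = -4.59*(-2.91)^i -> [-4.59, 13.36, -38.87, 113.11, -329.14]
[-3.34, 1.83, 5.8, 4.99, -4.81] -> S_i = Random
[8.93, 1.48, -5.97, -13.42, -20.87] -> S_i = 8.93 + -7.45*i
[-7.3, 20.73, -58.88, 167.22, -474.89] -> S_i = -7.30*(-2.84)^i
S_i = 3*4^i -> [3, 12, 48, 192, 768]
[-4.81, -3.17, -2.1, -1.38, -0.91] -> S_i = -4.81*0.66^i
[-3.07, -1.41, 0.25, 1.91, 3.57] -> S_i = -3.07 + 1.66*i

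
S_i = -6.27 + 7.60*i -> [-6.27, 1.33, 8.93, 16.53, 24.13]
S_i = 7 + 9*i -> [7, 16, 25, 34, 43]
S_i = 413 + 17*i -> [413, 430, 447, 464, 481]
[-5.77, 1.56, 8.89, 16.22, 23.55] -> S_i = -5.77 + 7.33*i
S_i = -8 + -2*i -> [-8, -10, -12, -14, -16]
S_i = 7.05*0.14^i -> [7.05, 0.99, 0.14, 0.02, 0.0]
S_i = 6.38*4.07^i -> [6.38, 25.97, 105.68, 430.13, 1750.65]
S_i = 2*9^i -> [2, 18, 162, 1458, 13122]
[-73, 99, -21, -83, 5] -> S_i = Random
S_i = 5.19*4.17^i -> [5.19, 21.64, 90.25, 376.34, 1569.32]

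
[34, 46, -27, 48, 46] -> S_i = Random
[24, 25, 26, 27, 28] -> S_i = 24 + 1*i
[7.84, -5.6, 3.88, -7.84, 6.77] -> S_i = Random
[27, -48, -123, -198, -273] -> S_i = 27 + -75*i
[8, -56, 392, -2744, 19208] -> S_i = 8*-7^i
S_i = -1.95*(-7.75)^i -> [-1.95, 15.11, -117.12, 907.69, -7034.63]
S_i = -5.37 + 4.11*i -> [-5.37, -1.26, 2.85, 6.96, 11.07]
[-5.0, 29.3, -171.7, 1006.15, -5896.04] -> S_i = -5.00*(-5.86)^i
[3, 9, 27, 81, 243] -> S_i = 3*3^i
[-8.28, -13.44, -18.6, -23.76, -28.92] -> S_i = -8.28 + -5.16*i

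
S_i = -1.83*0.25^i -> [-1.83, -0.46, -0.11, -0.03, -0.01]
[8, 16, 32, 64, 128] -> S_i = 8*2^i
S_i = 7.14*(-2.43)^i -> [7.14, -17.35, 42.16, -102.45, 248.96]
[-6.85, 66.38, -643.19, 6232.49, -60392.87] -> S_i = -6.85*(-9.69)^i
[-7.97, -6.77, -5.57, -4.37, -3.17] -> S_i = -7.97 + 1.20*i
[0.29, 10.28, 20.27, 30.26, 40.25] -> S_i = 0.29 + 9.99*i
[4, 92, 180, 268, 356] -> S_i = 4 + 88*i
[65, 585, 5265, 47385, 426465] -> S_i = 65*9^i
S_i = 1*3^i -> [1, 3, 9, 27, 81]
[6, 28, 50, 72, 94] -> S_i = 6 + 22*i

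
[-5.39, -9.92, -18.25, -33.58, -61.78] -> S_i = -5.39*1.84^i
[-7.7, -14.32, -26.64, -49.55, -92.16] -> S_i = -7.70*1.86^i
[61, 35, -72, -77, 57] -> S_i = Random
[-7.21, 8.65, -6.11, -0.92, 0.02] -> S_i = Random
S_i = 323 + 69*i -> [323, 392, 461, 530, 599]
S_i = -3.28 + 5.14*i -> [-3.28, 1.86, 7.0, 12.14, 17.28]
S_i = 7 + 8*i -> [7, 15, 23, 31, 39]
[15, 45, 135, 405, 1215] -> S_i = 15*3^i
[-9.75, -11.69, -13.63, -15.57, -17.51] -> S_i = -9.75 + -1.94*i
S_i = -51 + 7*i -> [-51, -44, -37, -30, -23]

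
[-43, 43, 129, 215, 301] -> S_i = -43 + 86*i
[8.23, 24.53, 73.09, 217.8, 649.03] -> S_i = 8.23*2.98^i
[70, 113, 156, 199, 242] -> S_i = 70 + 43*i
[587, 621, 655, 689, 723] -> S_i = 587 + 34*i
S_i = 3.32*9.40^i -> [3.32, 31.21, 293.36, 2757.54, 25920.87]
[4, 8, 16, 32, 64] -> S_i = 4*2^i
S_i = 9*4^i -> [9, 36, 144, 576, 2304]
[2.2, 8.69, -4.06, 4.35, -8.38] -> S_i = Random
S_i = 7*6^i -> [7, 42, 252, 1512, 9072]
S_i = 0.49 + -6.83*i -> [0.49, -6.34, -13.17, -20.0, -26.83]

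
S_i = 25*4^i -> [25, 100, 400, 1600, 6400]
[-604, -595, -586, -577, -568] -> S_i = -604 + 9*i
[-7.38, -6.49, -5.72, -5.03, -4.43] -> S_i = -7.38*0.88^i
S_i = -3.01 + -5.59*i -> [-3.01, -8.6, -14.19, -19.78, -25.37]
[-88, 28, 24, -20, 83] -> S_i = Random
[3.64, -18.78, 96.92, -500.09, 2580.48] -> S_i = 3.64*(-5.16)^i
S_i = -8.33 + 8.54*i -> [-8.33, 0.21, 8.75, 17.29, 25.83]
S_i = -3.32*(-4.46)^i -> [-3.32, 14.81, -66.04, 294.54, -1313.64]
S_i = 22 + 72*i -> [22, 94, 166, 238, 310]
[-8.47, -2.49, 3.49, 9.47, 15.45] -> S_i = -8.47 + 5.98*i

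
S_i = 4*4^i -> [4, 16, 64, 256, 1024]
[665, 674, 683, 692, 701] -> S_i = 665 + 9*i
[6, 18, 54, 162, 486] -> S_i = 6*3^i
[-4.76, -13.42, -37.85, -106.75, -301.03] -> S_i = -4.76*2.82^i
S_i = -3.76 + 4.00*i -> [-3.76, 0.24, 4.24, 8.24, 12.24]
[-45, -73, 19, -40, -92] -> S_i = Random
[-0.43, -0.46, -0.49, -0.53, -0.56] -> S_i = -0.43*1.07^i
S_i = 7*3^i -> [7, 21, 63, 189, 567]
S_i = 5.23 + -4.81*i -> [5.23, 0.42, -4.39, -9.2, -14.01]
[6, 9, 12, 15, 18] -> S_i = 6 + 3*i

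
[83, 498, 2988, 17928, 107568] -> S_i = 83*6^i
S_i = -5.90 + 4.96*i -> [-5.9, -0.94, 4.02, 8.98, 13.94]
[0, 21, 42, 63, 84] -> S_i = 0 + 21*i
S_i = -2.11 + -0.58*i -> [-2.11, -2.69, -3.27, -3.85, -4.43]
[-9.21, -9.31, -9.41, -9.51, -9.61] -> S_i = -9.21 + -0.10*i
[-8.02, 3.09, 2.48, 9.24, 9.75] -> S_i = Random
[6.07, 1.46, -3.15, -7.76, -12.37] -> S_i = 6.07 + -4.61*i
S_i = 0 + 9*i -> [0, 9, 18, 27, 36]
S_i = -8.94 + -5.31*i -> [-8.94, -14.25, -19.56, -24.87, -30.18]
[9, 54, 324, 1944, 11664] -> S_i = 9*6^i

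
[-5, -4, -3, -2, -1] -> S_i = -5 + 1*i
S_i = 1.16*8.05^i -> [1.16, 9.34, 75.17, 605.13, 4871.26]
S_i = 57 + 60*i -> [57, 117, 177, 237, 297]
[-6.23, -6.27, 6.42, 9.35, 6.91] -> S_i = Random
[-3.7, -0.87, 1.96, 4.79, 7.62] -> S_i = -3.70 + 2.83*i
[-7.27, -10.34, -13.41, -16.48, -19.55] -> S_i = -7.27 + -3.07*i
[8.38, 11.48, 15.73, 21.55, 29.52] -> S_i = 8.38*1.37^i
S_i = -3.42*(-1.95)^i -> [-3.42, 6.67, -13.0, 25.36, -49.45]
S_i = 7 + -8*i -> [7, -1, -9, -17, -25]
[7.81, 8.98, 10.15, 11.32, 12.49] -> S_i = 7.81 + 1.17*i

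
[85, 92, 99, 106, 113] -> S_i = 85 + 7*i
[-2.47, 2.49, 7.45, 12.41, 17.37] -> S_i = -2.47 + 4.96*i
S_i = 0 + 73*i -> [0, 73, 146, 219, 292]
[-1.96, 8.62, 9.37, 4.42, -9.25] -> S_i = Random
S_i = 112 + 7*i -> [112, 119, 126, 133, 140]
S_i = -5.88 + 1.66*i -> [-5.88, -4.22, -2.56, -0.9, 0.76]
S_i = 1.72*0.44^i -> [1.72, 0.76, 0.33, 0.15, 0.06]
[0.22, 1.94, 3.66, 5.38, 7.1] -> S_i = 0.22 + 1.72*i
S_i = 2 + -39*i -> [2, -37, -76, -115, -154]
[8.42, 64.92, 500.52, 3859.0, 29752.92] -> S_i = 8.42*7.71^i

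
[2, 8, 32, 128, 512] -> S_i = 2*4^i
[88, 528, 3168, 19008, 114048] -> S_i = 88*6^i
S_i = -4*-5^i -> [-4, 20, -100, 500, -2500]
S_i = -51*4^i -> [-51, -204, -816, -3264, -13056]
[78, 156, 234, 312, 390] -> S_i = 78 + 78*i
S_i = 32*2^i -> [32, 64, 128, 256, 512]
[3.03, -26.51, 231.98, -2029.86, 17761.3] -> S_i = 3.03*(-8.75)^i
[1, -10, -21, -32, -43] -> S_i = 1 + -11*i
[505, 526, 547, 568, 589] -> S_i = 505 + 21*i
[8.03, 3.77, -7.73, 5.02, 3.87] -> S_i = Random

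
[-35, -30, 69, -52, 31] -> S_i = Random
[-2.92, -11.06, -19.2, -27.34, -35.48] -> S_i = -2.92 + -8.14*i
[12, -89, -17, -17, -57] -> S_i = Random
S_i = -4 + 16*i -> [-4, 12, 28, 44, 60]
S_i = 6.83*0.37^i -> [6.83, 2.53, 0.94, 0.35, 0.13]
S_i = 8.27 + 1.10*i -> [8.27, 9.37, 10.47, 11.57, 12.67]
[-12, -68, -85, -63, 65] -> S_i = Random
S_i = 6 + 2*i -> [6, 8, 10, 12, 14]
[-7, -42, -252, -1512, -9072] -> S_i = -7*6^i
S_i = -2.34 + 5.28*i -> [-2.34, 2.94, 8.22, 13.5, 18.78]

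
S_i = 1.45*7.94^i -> [1.45, 11.51, 91.41, 725.82, 5763.02]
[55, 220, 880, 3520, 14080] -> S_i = 55*4^i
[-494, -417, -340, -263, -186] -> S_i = -494 + 77*i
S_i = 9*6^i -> [9, 54, 324, 1944, 11664]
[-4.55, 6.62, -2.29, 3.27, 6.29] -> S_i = Random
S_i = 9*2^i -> [9, 18, 36, 72, 144]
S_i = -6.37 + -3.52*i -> [-6.37, -9.89, -13.41, -16.93, -20.45]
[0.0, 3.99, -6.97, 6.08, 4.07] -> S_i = Random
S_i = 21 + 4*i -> [21, 25, 29, 33, 37]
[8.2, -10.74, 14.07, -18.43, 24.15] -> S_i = 8.20*(-1.31)^i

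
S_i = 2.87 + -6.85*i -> [2.87, -3.98, -10.83, -17.68, -24.53]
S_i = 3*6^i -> [3, 18, 108, 648, 3888]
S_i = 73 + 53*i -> [73, 126, 179, 232, 285]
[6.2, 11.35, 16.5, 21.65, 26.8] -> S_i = 6.20 + 5.15*i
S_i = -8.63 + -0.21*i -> [-8.63, -8.84, -9.05, -9.26, -9.47]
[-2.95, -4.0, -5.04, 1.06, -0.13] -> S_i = Random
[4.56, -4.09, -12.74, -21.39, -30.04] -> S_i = 4.56 + -8.65*i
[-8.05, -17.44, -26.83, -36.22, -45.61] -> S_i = -8.05 + -9.39*i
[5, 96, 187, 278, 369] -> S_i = 5 + 91*i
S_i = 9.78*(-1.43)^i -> [9.78, -13.99, 20.0, -28.6, 40.9]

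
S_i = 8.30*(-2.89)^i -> [8.3, -23.99, 69.32, -200.34, 578.99]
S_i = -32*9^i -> [-32, -288, -2592, -23328, -209952]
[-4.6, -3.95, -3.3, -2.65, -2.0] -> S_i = -4.60 + 0.65*i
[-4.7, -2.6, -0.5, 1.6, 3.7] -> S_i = -4.70 + 2.10*i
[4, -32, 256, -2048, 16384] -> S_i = 4*-8^i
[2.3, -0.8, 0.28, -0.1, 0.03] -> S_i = 2.30*(-0.35)^i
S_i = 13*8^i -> [13, 104, 832, 6656, 53248]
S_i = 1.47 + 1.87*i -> [1.47, 3.34, 5.21, 7.08, 8.95]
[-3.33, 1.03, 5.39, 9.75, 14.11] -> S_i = -3.33 + 4.36*i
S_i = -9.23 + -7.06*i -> [-9.23, -16.29, -23.35, -30.41, -37.47]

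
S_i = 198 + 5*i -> [198, 203, 208, 213, 218]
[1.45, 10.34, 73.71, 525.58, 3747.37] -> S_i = 1.45*7.13^i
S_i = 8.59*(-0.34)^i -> [8.59, -2.92, 0.99, -0.34, 0.11]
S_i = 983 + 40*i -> [983, 1023, 1063, 1103, 1143]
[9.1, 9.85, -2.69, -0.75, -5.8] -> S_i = Random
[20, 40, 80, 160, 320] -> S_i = 20*2^i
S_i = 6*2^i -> [6, 12, 24, 48, 96]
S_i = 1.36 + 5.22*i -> [1.36, 6.58, 11.8, 17.02, 22.24]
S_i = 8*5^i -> [8, 40, 200, 1000, 5000]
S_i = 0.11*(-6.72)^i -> [0.11, -0.74, 4.97, -33.38, 224.32]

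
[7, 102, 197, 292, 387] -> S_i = 7 + 95*i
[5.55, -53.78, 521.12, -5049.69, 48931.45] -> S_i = 5.55*(-9.69)^i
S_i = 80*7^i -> [80, 560, 3920, 27440, 192080]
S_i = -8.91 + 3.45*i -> [-8.91, -5.46, -2.01, 1.44, 4.89]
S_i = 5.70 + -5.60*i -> [5.7, 0.1, -5.5, -11.1, -16.7]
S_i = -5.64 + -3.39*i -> [-5.64, -9.03, -12.42, -15.81, -19.2]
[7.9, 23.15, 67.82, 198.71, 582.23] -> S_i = 7.90*2.93^i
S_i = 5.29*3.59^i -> [5.29, 18.99, 68.18, 244.76, 878.69]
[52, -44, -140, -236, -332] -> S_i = 52 + -96*i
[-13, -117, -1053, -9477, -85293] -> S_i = -13*9^i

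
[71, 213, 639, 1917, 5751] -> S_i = 71*3^i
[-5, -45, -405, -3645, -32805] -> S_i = -5*9^i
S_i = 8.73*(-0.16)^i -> [8.73, -1.4, 0.22, -0.04, 0.01]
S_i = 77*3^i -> [77, 231, 693, 2079, 6237]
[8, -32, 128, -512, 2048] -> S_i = 8*-4^i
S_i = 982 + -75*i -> [982, 907, 832, 757, 682]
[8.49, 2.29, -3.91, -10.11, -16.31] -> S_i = 8.49 + -6.20*i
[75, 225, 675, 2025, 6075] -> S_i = 75*3^i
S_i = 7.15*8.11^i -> [7.15, 57.99, 470.27, 3813.89, 30930.68]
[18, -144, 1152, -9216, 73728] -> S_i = 18*-8^i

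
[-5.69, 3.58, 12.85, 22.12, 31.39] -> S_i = -5.69 + 9.27*i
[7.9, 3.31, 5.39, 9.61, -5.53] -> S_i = Random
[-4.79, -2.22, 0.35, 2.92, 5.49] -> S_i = -4.79 + 2.57*i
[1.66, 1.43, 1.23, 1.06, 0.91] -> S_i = 1.66*0.86^i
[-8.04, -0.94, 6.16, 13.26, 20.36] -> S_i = -8.04 + 7.10*i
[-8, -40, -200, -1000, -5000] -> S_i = -8*5^i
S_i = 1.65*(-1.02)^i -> [1.65, -1.68, 1.72, -1.75, 1.79]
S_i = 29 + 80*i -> [29, 109, 189, 269, 349]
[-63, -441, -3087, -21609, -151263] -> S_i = -63*7^i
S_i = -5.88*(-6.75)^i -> [-5.88, 39.69, -267.91, 1808.38, -12206.54]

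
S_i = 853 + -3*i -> [853, 850, 847, 844, 841]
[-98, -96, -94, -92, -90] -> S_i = -98 + 2*i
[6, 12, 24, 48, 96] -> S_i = 6*2^i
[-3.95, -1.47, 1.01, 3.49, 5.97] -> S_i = -3.95 + 2.48*i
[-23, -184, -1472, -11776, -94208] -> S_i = -23*8^i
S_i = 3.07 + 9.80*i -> [3.07, 12.87, 22.67, 32.47, 42.27]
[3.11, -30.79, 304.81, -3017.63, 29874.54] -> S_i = 3.11*(-9.90)^i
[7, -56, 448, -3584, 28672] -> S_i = 7*-8^i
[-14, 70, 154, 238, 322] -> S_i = -14 + 84*i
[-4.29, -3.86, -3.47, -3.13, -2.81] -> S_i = -4.29*0.90^i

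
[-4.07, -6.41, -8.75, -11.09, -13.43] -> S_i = -4.07 + -2.34*i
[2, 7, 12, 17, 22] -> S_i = 2 + 5*i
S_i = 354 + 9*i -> [354, 363, 372, 381, 390]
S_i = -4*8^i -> [-4, -32, -256, -2048, -16384]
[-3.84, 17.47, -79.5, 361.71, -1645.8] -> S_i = -3.84*(-4.55)^i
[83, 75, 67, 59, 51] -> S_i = 83 + -8*i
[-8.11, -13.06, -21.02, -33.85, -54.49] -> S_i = -8.11*1.61^i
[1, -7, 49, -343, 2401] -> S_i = 1*-7^i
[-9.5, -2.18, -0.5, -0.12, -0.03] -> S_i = -9.50*0.23^i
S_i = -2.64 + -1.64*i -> [-2.64, -4.28, -5.92, -7.56, -9.2]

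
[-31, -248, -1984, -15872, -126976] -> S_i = -31*8^i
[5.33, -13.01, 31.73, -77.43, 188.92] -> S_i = 5.33*(-2.44)^i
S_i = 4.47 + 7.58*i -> [4.47, 12.05, 19.63, 27.21, 34.79]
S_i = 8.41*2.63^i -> [8.41, 22.12, 58.17, 152.99, 402.36]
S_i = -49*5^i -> [-49, -245, -1225, -6125, -30625]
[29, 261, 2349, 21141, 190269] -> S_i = 29*9^i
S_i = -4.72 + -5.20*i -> [-4.72, -9.92, -15.12, -20.32, -25.52]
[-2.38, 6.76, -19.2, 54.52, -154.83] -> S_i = -2.38*(-2.84)^i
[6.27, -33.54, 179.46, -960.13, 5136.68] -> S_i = 6.27*(-5.35)^i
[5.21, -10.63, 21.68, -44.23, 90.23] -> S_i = 5.21*(-2.04)^i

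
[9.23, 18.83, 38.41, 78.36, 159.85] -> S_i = 9.23*2.04^i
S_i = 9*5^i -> [9, 45, 225, 1125, 5625]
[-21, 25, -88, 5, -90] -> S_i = Random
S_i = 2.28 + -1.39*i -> [2.28, 0.89, -0.5, -1.89, -3.28]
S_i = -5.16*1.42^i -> [-5.16, -7.33, -10.4, -14.77, -20.98]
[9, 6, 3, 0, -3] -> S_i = 9 + -3*i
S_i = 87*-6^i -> [87, -522, 3132, -18792, 112752]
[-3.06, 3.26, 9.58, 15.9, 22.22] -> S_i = -3.06 + 6.32*i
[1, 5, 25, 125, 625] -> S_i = 1*5^i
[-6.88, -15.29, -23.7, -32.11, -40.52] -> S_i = -6.88 + -8.41*i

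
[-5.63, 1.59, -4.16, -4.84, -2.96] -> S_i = Random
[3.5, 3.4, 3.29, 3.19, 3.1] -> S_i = 3.50*0.97^i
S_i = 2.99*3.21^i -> [2.99, 9.6, 30.81, 98.9, 317.46]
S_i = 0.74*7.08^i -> [0.74, 5.24, 37.09, 262.62, 1859.37]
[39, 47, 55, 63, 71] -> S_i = 39 + 8*i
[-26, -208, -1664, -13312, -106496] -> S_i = -26*8^i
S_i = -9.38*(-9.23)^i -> [-9.38, 86.58, -799.11, 7375.78, -68078.45]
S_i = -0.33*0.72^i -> [-0.33, -0.24, -0.17, -0.12, -0.09]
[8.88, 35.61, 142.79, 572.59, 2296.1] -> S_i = 8.88*4.01^i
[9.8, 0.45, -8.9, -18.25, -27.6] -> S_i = 9.80 + -9.35*i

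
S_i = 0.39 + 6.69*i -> [0.39, 7.08, 13.77, 20.46, 27.15]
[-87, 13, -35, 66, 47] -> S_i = Random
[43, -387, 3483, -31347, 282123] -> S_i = 43*-9^i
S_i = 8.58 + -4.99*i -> [8.58, 3.59, -1.4, -6.39, -11.38]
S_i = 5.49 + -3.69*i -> [5.49, 1.8, -1.89, -5.58, -9.27]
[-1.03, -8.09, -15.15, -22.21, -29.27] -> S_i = -1.03 + -7.06*i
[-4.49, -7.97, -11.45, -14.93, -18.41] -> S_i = -4.49 + -3.48*i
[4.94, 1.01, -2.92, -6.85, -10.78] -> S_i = 4.94 + -3.93*i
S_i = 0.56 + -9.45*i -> [0.56, -8.89, -18.34, -27.79, -37.24]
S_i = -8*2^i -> [-8, -16, -32, -64, -128]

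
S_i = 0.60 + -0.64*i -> [0.6, -0.04, -0.68, -1.32, -1.96]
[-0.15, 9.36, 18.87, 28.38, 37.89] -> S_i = -0.15 + 9.51*i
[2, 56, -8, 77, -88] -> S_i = Random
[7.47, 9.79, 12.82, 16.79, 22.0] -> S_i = 7.47*1.31^i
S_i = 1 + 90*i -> [1, 91, 181, 271, 361]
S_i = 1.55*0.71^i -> [1.55, 1.1, 0.78, 0.55, 0.39]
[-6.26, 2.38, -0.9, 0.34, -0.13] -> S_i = -6.26*(-0.38)^i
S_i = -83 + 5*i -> [-83, -78, -73, -68, -63]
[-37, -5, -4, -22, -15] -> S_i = Random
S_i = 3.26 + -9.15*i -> [3.26, -5.89, -15.04, -24.19, -33.34]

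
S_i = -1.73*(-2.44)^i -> [-1.73, 4.22, -10.3, 25.13, -61.32]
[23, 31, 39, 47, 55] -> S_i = 23 + 8*i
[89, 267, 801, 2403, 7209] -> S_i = 89*3^i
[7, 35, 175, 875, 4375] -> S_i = 7*5^i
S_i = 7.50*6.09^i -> [7.5, 45.68, 278.16, 1694.0, 10316.45]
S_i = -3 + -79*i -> [-3, -82, -161, -240, -319]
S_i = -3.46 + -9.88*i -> [-3.46, -13.34, -23.22, -33.1, -42.98]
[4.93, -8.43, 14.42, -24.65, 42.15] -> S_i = 4.93*(-1.71)^i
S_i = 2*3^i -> [2, 6, 18, 54, 162]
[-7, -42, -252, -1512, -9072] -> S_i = -7*6^i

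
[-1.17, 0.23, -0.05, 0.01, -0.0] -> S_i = -1.17*(-0.20)^i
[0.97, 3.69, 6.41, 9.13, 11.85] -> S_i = 0.97 + 2.72*i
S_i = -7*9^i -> [-7, -63, -567, -5103, -45927]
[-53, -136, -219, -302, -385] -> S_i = -53 + -83*i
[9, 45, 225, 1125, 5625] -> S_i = 9*5^i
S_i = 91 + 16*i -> [91, 107, 123, 139, 155]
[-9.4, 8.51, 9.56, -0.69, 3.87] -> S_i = Random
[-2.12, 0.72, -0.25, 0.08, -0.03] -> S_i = -2.12*(-0.34)^i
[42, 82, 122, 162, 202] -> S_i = 42 + 40*i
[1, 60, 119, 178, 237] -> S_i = 1 + 59*i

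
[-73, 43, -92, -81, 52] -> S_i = Random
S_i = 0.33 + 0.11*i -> [0.33, 0.44, 0.55, 0.66, 0.77]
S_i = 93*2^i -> [93, 186, 372, 744, 1488]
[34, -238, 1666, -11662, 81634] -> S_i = 34*-7^i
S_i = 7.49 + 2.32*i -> [7.49, 9.81, 12.13, 14.45, 16.77]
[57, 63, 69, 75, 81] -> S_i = 57 + 6*i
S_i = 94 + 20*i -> [94, 114, 134, 154, 174]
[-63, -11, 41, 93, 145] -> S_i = -63 + 52*i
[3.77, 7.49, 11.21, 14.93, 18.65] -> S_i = 3.77 + 3.72*i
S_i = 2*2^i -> [2, 4, 8, 16, 32]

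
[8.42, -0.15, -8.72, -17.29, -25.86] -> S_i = 8.42 + -8.57*i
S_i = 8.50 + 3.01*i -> [8.5, 11.51, 14.52, 17.53, 20.54]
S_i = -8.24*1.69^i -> [-8.24, -13.93, -23.53, -39.77, -67.22]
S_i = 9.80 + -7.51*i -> [9.8, 2.29, -5.22, -12.73, -20.24]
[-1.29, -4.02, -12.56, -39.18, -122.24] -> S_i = -1.29*3.12^i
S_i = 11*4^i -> [11, 44, 176, 704, 2816]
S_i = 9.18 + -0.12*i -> [9.18, 9.06, 8.94, 8.82, 8.7]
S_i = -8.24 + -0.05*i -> [-8.24, -8.29, -8.34, -8.39, -8.44]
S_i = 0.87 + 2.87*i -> [0.87, 3.74, 6.61, 9.48, 12.35]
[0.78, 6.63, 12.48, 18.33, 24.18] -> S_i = 0.78 + 5.85*i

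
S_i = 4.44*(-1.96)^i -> [4.44, -8.7, 17.06, -33.43, 65.53]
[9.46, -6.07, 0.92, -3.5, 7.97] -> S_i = Random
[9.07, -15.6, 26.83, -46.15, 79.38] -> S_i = 9.07*(-1.72)^i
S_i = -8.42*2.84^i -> [-8.42, -23.91, -67.91, -192.87, -547.75]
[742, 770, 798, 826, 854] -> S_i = 742 + 28*i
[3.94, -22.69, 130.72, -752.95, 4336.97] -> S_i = 3.94*(-5.76)^i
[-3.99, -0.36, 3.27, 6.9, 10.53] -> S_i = -3.99 + 3.63*i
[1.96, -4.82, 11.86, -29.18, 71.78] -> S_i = 1.96*(-2.46)^i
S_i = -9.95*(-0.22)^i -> [-9.95, 2.19, -0.48, 0.11, -0.02]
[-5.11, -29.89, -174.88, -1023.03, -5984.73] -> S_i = -5.11*5.85^i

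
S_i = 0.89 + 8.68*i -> [0.89, 9.57, 18.25, 26.93, 35.61]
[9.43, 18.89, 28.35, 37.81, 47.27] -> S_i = 9.43 + 9.46*i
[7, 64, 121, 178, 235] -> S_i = 7 + 57*i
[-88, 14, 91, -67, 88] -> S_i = Random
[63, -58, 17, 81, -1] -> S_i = Random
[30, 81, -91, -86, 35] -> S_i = Random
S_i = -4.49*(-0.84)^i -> [-4.49, 3.77, -3.17, 2.66, -2.24]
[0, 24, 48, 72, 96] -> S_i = 0 + 24*i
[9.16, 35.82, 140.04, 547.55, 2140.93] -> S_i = 9.16*3.91^i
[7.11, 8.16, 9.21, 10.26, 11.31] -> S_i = 7.11 + 1.05*i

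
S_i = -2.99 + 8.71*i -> [-2.99, 5.72, 14.43, 23.14, 31.85]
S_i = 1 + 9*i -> [1, 10, 19, 28, 37]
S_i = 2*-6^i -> [2, -12, 72, -432, 2592]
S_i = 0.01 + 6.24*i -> [0.01, 6.25, 12.49, 18.73, 24.97]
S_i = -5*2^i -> [-5, -10, -20, -40, -80]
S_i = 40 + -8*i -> [40, 32, 24, 16, 8]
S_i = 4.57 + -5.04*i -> [4.57, -0.47, -5.51, -10.55, -15.59]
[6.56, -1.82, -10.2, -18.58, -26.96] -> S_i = 6.56 + -8.38*i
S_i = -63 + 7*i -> [-63, -56, -49, -42, -35]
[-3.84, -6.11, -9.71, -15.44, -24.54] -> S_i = -3.84*1.59^i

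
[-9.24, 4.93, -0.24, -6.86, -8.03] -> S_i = Random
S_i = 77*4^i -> [77, 308, 1232, 4928, 19712]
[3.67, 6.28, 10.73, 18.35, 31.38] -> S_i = 3.67*1.71^i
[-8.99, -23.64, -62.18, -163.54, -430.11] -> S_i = -8.99*2.63^i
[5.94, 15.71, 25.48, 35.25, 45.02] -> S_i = 5.94 + 9.77*i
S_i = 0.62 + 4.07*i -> [0.62, 4.69, 8.76, 12.83, 16.9]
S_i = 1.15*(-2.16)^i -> [1.15, -2.48, 5.37, -11.59, 25.03]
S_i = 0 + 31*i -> [0, 31, 62, 93, 124]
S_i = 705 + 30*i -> [705, 735, 765, 795, 825]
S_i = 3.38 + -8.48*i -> [3.38, -5.1, -13.58, -22.06, -30.54]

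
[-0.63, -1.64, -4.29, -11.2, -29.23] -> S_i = -0.63*2.61^i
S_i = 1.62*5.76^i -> [1.62, 9.33, 53.75, 309.59, 1783.22]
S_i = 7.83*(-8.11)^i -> [7.83, -63.5, 515.0, -4176.61, 33872.34]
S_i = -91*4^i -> [-91, -364, -1456, -5824, -23296]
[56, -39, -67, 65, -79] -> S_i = Random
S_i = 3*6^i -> [3, 18, 108, 648, 3888]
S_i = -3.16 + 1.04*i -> [-3.16, -2.12, -1.08, -0.04, 1.0]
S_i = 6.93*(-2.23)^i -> [6.93, -15.45, 34.46, -76.85, 171.38]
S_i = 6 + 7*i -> [6, 13, 20, 27, 34]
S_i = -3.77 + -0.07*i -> [-3.77, -3.84, -3.91, -3.98, -4.05]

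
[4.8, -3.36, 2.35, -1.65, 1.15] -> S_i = 4.80*(-0.70)^i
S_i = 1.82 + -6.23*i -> [1.82, -4.41, -10.64, -16.87, -23.1]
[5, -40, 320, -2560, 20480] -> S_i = 5*-8^i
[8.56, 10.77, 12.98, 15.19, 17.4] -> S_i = 8.56 + 2.21*i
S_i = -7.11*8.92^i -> [-7.11, -63.42, -565.72, -5046.2, -45012.07]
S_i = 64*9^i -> [64, 576, 5184, 46656, 419904]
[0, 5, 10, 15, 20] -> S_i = 0 + 5*i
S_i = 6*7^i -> [6, 42, 294, 2058, 14406]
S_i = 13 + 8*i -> [13, 21, 29, 37, 45]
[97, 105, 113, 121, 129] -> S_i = 97 + 8*i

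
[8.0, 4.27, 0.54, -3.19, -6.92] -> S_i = 8.00 + -3.73*i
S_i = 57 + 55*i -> [57, 112, 167, 222, 277]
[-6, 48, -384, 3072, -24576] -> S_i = -6*-8^i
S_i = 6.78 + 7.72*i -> [6.78, 14.5, 22.22, 29.94, 37.66]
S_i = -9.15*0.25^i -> [-9.15, -2.29, -0.57, -0.14, -0.04]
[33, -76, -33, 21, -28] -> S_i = Random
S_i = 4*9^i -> [4, 36, 324, 2916, 26244]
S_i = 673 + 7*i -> [673, 680, 687, 694, 701]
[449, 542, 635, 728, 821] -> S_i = 449 + 93*i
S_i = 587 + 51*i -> [587, 638, 689, 740, 791]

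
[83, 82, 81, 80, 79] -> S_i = 83 + -1*i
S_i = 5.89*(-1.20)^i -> [5.89, -7.07, 8.48, -10.18, 12.21]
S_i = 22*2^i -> [22, 44, 88, 176, 352]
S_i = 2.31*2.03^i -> [2.31, 4.69, 9.52, 19.32, 39.23]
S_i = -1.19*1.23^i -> [-1.19, -1.46, -1.8, -2.21, -2.72]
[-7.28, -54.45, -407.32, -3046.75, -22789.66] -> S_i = -7.28*7.48^i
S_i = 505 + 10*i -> [505, 515, 525, 535, 545]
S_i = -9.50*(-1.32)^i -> [-9.5, 12.54, -16.55, 21.85, -28.84]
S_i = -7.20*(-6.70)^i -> [-7.2, 48.24, -323.21, 2165.49, -14508.81]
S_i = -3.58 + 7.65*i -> [-3.58, 4.07, 11.72, 19.37, 27.02]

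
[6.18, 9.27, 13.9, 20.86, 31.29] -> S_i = 6.18*1.50^i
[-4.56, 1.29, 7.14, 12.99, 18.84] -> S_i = -4.56 + 5.85*i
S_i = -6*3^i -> [-6, -18, -54, -162, -486]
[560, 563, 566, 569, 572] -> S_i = 560 + 3*i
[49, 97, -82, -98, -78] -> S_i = Random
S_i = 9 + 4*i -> [9, 13, 17, 21, 25]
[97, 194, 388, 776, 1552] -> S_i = 97*2^i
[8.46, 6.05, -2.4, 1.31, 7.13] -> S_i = Random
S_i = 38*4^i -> [38, 152, 608, 2432, 9728]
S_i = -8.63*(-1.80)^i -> [-8.63, 15.53, -27.96, 50.33, -90.59]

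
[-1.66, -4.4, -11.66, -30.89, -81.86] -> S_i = -1.66*2.65^i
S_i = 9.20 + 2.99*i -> [9.2, 12.19, 15.18, 18.17, 21.16]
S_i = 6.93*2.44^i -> [6.93, 16.91, 41.26, 100.67, 245.64]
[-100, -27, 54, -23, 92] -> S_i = Random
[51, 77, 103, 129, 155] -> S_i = 51 + 26*i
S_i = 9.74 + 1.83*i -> [9.74, 11.57, 13.4, 15.23, 17.06]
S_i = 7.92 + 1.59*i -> [7.92, 9.51, 11.1, 12.69, 14.28]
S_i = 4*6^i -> [4, 24, 144, 864, 5184]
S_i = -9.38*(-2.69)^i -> [-9.38, 25.23, -67.87, 182.58, -491.15]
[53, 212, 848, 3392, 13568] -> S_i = 53*4^i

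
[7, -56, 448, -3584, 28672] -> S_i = 7*-8^i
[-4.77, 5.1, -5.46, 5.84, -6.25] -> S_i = -4.77*(-1.07)^i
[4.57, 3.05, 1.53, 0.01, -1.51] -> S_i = 4.57 + -1.52*i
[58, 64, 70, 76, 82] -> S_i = 58 + 6*i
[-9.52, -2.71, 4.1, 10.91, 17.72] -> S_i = -9.52 + 6.81*i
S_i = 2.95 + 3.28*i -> [2.95, 6.23, 9.51, 12.79, 16.07]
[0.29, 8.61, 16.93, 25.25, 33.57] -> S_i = 0.29 + 8.32*i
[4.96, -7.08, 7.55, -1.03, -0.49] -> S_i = Random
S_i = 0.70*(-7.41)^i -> [0.7, -5.19, 38.44, -284.81, 2110.43]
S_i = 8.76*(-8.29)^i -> [8.76, -72.62, 602.02, -4990.77, 41373.5]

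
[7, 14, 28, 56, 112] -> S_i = 7*2^i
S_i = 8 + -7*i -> [8, 1, -6, -13, -20]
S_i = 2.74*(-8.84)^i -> [2.74, -24.22, 214.12, -1892.81, 16732.45]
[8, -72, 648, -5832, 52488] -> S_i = 8*-9^i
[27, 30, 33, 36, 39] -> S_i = 27 + 3*i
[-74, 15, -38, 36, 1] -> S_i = Random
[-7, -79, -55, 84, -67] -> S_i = Random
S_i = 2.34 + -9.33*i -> [2.34, -6.99, -16.32, -25.65, -34.98]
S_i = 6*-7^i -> [6, -42, 294, -2058, 14406]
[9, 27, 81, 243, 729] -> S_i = 9*3^i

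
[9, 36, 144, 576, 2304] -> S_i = 9*4^i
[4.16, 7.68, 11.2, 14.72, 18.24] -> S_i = 4.16 + 3.52*i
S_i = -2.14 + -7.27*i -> [-2.14, -9.41, -16.68, -23.95, -31.22]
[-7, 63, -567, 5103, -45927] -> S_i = -7*-9^i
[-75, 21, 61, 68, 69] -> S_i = Random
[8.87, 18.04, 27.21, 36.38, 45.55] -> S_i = 8.87 + 9.17*i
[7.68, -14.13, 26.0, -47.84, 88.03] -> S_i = 7.68*(-1.84)^i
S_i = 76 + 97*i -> [76, 173, 270, 367, 464]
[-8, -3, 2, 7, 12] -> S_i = -8 + 5*i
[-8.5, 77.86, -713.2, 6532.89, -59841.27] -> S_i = -8.50*(-9.16)^i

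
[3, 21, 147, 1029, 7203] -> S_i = 3*7^i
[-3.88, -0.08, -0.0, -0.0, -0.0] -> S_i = -3.88*0.02^i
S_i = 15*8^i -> [15, 120, 960, 7680, 61440]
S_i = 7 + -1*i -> [7, 6, 5, 4, 3]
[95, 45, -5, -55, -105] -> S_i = 95 + -50*i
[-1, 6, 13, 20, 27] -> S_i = -1 + 7*i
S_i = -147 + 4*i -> [-147, -143, -139, -135, -131]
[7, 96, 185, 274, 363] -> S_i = 7 + 89*i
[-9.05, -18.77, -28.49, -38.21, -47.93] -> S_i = -9.05 + -9.72*i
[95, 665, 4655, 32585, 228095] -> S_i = 95*7^i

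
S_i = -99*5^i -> [-99, -495, -2475, -12375, -61875]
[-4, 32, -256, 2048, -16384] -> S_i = -4*-8^i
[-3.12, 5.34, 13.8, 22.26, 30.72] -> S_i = -3.12 + 8.46*i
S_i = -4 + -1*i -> [-4, -5, -6, -7, -8]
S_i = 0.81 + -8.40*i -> [0.81, -7.59, -15.99, -24.39, -32.79]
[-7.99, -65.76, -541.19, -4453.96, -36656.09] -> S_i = -7.99*8.23^i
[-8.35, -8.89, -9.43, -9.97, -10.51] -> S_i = -8.35 + -0.54*i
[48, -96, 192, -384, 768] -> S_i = 48*-2^i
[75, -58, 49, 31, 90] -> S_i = Random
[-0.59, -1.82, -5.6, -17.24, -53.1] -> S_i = -0.59*3.08^i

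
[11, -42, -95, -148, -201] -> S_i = 11 + -53*i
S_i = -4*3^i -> [-4, -12, -36, -108, -324]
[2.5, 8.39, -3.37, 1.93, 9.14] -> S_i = Random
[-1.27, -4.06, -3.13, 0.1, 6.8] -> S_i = Random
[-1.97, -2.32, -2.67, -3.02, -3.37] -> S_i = -1.97 + -0.35*i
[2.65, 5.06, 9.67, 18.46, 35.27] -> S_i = 2.65*1.91^i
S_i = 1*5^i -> [1, 5, 25, 125, 625]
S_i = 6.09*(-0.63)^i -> [6.09, -3.84, 2.42, -1.52, 0.96]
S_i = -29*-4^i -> [-29, 116, -464, 1856, -7424]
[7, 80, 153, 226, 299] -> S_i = 7 + 73*i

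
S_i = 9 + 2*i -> [9, 11, 13, 15, 17]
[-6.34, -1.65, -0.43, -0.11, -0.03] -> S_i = -6.34*0.26^i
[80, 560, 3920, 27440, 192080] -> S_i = 80*7^i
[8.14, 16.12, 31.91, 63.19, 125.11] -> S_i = 8.14*1.98^i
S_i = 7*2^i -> [7, 14, 28, 56, 112]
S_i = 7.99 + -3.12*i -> [7.99, 4.87, 1.75, -1.37, -4.49]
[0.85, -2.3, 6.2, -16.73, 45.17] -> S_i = 0.85*(-2.70)^i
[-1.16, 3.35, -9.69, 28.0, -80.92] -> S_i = -1.16*(-2.89)^i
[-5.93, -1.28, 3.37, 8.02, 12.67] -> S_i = -5.93 + 4.65*i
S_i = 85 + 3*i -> [85, 88, 91, 94, 97]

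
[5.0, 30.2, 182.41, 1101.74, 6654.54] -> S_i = 5.00*6.04^i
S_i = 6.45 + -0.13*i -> [6.45, 6.32, 6.19, 6.06, 5.93]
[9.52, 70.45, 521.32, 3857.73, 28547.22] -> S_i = 9.52*7.40^i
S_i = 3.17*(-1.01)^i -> [3.17, -3.2, 3.23, -3.27, 3.3]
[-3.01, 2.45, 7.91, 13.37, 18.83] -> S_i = -3.01 + 5.46*i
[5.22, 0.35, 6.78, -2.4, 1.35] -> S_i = Random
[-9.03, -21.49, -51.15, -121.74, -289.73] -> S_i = -9.03*2.38^i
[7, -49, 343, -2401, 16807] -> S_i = 7*-7^i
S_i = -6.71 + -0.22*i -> [-6.71, -6.93, -7.15, -7.37, -7.59]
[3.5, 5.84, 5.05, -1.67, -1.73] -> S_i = Random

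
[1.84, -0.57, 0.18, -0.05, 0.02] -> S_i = 1.84*(-0.31)^i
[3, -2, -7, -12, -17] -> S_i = 3 + -5*i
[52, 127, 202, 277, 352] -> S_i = 52 + 75*i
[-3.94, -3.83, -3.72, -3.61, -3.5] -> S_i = -3.94 + 0.11*i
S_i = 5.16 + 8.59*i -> [5.16, 13.75, 22.34, 30.93, 39.52]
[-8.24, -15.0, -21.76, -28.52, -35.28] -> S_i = -8.24 + -6.76*i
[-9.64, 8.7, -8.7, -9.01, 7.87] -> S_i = Random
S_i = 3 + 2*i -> [3, 5, 7, 9, 11]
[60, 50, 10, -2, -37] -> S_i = Random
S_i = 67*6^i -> [67, 402, 2412, 14472, 86832]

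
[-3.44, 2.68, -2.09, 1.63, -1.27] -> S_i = -3.44*(-0.78)^i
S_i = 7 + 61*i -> [7, 68, 129, 190, 251]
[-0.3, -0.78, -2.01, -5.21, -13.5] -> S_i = -0.30*2.59^i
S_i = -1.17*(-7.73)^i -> [-1.17, 9.04, -69.91, 540.41, -4177.38]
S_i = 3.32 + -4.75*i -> [3.32, -1.43, -6.18, -10.93, -15.68]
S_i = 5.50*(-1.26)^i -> [5.5, -6.93, 8.73, -11.0, 13.86]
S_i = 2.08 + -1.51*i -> [2.08, 0.57, -0.94, -2.45, -3.96]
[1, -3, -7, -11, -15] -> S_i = 1 + -4*i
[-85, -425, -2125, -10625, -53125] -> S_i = -85*5^i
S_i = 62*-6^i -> [62, -372, 2232, -13392, 80352]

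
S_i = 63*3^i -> [63, 189, 567, 1701, 5103]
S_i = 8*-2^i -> [8, -16, 32, -64, 128]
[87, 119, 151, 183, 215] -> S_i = 87 + 32*i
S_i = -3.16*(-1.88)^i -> [-3.16, 5.94, -11.17, 21.0, -39.47]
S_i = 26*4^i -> [26, 104, 416, 1664, 6656]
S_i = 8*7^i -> [8, 56, 392, 2744, 19208]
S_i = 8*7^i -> [8, 56, 392, 2744, 19208]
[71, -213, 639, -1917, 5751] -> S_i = 71*-3^i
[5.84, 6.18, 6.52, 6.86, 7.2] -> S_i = 5.84 + 0.34*i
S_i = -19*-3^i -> [-19, 57, -171, 513, -1539]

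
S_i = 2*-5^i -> [2, -10, 50, -250, 1250]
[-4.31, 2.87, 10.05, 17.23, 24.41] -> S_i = -4.31 + 7.18*i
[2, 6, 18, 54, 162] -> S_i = 2*3^i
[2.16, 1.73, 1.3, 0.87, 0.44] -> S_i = 2.16 + -0.43*i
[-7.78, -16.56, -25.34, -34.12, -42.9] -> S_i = -7.78 + -8.78*i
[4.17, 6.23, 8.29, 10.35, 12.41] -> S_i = 4.17 + 2.06*i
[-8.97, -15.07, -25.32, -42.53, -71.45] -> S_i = -8.97*1.68^i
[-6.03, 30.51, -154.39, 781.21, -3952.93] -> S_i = -6.03*(-5.06)^i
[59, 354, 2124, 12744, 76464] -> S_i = 59*6^i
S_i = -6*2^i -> [-6, -12, -24, -48, -96]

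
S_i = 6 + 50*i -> [6, 56, 106, 156, 206]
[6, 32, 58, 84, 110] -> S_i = 6 + 26*i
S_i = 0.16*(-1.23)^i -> [0.16, -0.2, 0.24, -0.3, 0.37]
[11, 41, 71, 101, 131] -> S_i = 11 + 30*i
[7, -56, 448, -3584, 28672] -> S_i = 7*-8^i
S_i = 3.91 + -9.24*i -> [3.91, -5.33, -14.57, -23.81, -33.05]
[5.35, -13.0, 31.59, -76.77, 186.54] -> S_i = 5.35*(-2.43)^i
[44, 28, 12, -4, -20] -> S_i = 44 + -16*i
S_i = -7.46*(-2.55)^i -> [-7.46, 19.02, -48.51, 123.7, -315.43]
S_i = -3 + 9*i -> [-3, 6, 15, 24, 33]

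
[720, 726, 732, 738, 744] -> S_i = 720 + 6*i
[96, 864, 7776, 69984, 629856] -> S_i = 96*9^i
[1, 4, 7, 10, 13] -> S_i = 1 + 3*i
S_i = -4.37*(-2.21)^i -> [-4.37, 9.66, -21.34, 47.17, -104.24]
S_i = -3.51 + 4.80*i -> [-3.51, 1.29, 6.09, 10.89, 15.69]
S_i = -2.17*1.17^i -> [-2.17, -2.54, -2.97, -3.48, -4.07]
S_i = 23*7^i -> [23, 161, 1127, 7889, 55223]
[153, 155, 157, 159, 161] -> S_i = 153 + 2*i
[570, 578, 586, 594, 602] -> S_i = 570 + 8*i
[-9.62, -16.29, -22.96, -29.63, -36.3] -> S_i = -9.62 + -6.67*i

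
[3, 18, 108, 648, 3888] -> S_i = 3*6^i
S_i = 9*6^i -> [9, 54, 324, 1944, 11664]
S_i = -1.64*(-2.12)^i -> [-1.64, 3.48, -7.37, 15.63, -33.13]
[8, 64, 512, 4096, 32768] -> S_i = 8*8^i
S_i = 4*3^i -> [4, 12, 36, 108, 324]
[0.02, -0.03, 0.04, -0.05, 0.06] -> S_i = 0.02*(-1.33)^i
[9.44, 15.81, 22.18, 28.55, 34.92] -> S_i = 9.44 + 6.37*i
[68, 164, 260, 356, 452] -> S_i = 68 + 96*i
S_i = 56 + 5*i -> [56, 61, 66, 71, 76]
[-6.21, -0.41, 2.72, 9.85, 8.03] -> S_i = Random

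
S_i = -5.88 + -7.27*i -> [-5.88, -13.15, -20.42, -27.69, -34.96]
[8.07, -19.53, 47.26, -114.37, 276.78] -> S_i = 8.07*(-2.42)^i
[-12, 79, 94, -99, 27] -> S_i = Random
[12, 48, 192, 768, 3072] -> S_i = 12*4^i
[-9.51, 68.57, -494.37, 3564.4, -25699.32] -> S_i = -9.51*(-7.21)^i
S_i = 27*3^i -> [27, 81, 243, 729, 2187]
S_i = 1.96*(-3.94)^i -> [1.96, -7.72, 30.43, -119.88, 472.33]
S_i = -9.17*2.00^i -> [-9.17, -18.34, -36.68, -73.36, -146.72]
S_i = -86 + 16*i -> [-86, -70, -54, -38, -22]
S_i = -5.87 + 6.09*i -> [-5.87, 0.22, 6.31, 12.4, 18.49]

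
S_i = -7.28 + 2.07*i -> [-7.28, -5.21, -3.14, -1.07, 1.0]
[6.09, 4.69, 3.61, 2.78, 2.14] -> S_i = 6.09*0.77^i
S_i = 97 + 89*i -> [97, 186, 275, 364, 453]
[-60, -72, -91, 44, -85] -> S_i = Random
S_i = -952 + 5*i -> [-952, -947, -942, -937, -932]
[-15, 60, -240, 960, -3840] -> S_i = -15*-4^i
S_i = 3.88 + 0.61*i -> [3.88, 4.49, 5.1, 5.71, 6.32]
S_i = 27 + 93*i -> [27, 120, 213, 306, 399]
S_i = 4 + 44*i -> [4, 48, 92, 136, 180]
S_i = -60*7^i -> [-60, -420, -2940, -20580, -144060]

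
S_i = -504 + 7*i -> [-504, -497, -490, -483, -476]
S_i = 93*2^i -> [93, 186, 372, 744, 1488]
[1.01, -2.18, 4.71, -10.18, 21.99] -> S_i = 1.01*(-2.16)^i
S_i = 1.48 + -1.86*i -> [1.48, -0.38, -2.24, -4.1, -5.96]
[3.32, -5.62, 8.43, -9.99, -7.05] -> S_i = Random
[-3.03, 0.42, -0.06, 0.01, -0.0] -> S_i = -3.03*(-0.14)^i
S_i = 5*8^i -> [5, 40, 320, 2560, 20480]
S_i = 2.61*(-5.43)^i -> [2.61, -14.17, 76.96, -417.87, 2269.03]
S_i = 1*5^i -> [1, 5, 25, 125, 625]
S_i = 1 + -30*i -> [1, -29, -59, -89, -119]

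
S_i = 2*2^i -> [2, 4, 8, 16, 32]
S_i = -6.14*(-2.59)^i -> [-6.14, 15.9, -41.19, 106.68, -276.29]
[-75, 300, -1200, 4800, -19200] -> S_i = -75*-4^i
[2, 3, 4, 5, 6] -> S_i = 2 + 1*i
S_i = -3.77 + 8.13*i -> [-3.77, 4.36, 12.49, 20.62, 28.75]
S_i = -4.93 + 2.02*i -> [-4.93, -2.91, -0.89, 1.13, 3.15]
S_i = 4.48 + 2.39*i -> [4.48, 6.87, 9.26, 11.65, 14.04]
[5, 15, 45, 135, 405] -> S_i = 5*3^i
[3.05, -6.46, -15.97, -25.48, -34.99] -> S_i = 3.05 + -9.51*i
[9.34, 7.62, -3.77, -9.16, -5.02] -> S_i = Random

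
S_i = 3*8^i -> [3, 24, 192, 1536, 12288]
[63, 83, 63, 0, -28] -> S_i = Random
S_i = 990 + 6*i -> [990, 996, 1002, 1008, 1014]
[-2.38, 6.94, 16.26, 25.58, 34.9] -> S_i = -2.38 + 9.32*i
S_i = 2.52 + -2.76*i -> [2.52, -0.24, -3.0, -5.76, -8.52]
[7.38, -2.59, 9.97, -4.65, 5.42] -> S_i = Random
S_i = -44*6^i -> [-44, -264, -1584, -9504, -57024]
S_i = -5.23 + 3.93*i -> [-5.23, -1.3, 2.63, 6.56, 10.49]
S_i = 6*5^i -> [6, 30, 150, 750, 3750]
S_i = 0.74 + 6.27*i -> [0.74, 7.01, 13.28, 19.55, 25.82]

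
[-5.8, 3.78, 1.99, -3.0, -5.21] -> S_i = Random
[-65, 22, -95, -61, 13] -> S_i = Random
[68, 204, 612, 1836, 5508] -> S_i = 68*3^i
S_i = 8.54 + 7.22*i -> [8.54, 15.76, 22.98, 30.2, 37.42]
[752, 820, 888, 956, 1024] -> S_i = 752 + 68*i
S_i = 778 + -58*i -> [778, 720, 662, 604, 546]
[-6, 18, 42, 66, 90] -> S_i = -6 + 24*i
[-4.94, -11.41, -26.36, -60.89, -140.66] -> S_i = -4.94*2.31^i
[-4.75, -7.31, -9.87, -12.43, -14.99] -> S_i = -4.75 + -2.56*i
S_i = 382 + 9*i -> [382, 391, 400, 409, 418]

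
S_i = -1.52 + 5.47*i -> [-1.52, 3.95, 9.42, 14.89, 20.36]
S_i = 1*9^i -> [1, 9, 81, 729, 6561]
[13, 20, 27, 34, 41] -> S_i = 13 + 7*i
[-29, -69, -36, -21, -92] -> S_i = Random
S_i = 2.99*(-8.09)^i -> [2.99, -24.19, 195.69, -1583.13, 12807.53]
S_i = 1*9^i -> [1, 9, 81, 729, 6561]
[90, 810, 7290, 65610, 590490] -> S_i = 90*9^i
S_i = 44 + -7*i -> [44, 37, 30, 23, 16]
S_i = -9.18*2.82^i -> [-9.18, -25.89, -73.0, -205.87, -580.55]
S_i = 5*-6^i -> [5, -30, 180, -1080, 6480]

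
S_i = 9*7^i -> [9, 63, 441, 3087, 21609]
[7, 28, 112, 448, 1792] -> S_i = 7*4^i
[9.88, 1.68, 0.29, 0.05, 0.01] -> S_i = 9.88*0.17^i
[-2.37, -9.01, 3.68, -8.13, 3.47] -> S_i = Random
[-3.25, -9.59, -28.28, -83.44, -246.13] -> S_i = -3.25*2.95^i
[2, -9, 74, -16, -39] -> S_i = Random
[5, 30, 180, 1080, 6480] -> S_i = 5*6^i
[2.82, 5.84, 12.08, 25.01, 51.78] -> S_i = 2.82*2.07^i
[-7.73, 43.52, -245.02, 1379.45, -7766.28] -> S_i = -7.73*(-5.63)^i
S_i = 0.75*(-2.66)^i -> [0.75, -2.0, 5.31, -14.12, 37.55]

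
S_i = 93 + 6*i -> [93, 99, 105, 111, 117]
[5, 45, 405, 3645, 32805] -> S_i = 5*9^i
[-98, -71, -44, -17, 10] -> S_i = -98 + 27*i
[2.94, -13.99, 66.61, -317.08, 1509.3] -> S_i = 2.94*(-4.76)^i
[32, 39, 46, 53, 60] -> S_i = 32 + 7*i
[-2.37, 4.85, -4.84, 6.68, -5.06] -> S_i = Random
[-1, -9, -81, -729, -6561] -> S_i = -1*9^i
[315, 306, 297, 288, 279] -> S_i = 315 + -9*i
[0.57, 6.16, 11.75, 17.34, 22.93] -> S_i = 0.57 + 5.59*i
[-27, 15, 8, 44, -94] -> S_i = Random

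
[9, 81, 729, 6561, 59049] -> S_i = 9*9^i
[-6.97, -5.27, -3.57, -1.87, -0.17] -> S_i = -6.97 + 1.70*i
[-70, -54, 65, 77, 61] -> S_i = Random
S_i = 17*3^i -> [17, 51, 153, 459, 1377]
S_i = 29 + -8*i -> [29, 21, 13, 5, -3]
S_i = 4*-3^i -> [4, -12, 36, -108, 324]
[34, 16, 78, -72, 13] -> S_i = Random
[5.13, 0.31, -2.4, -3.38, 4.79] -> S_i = Random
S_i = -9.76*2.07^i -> [-9.76, -20.2, -41.82, -86.57, -179.2]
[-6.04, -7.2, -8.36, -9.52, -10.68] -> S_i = -6.04 + -1.16*i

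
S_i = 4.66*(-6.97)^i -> [4.66, -32.48, 226.39, -1577.92, 10998.08]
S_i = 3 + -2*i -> [3, 1, -1, -3, -5]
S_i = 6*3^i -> [6, 18, 54, 162, 486]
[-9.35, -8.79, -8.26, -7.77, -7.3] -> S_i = -9.35*0.94^i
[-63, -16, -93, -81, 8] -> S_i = Random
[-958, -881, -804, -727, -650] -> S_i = -958 + 77*i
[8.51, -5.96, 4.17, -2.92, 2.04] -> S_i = 8.51*(-0.70)^i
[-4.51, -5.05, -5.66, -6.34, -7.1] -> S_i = -4.51*1.12^i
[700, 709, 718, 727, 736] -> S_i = 700 + 9*i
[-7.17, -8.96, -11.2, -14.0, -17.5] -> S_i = -7.17*1.25^i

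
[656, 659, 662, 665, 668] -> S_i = 656 + 3*i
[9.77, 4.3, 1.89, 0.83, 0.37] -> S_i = 9.77*0.44^i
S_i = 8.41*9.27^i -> [8.41, 77.96, 722.7, 6699.39, 62103.34]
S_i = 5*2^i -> [5, 10, 20, 40, 80]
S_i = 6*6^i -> [6, 36, 216, 1296, 7776]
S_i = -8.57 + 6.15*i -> [-8.57, -2.42, 3.73, 9.88, 16.03]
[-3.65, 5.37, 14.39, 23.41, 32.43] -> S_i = -3.65 + 9.02*i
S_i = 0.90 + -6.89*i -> [0.9, -5.99, -12.88, -19.77, -26.66]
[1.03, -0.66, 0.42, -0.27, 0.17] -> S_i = 1.03*(-0.64)^i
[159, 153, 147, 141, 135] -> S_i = 159 + -6*i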